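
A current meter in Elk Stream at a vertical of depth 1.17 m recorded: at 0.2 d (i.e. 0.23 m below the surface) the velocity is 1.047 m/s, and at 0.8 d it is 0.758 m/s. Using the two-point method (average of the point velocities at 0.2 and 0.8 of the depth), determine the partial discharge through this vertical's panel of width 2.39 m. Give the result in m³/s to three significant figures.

2.52 m³/s

v̄ = (1.047 + 0.758) / 2 = 0.9025 m/s
q = v̄ × d × w = 0.9025 × 1.17 × 2.39 = 2.524 m³/s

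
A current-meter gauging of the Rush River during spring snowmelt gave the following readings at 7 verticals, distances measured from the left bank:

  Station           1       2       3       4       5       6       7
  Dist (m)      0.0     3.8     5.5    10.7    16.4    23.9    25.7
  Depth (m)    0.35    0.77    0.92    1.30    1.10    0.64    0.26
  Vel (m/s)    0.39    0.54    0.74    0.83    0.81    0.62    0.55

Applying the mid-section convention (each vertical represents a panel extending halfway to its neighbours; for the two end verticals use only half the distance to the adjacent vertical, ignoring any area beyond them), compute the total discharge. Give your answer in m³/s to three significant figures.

17.5 m³/s

w_1 = (3.8 − 0.0)/2 = 1.9 m; q_1 = 0.39 × 0.35 × 1.9 = 0.2594 m³/s
w_2 = (5.5 − 0.0)/2 = 2.75 m; q_2 = 0.54 × 0.77 × 2.75 = 1.143 m³/s
w_3 = (10.7 − 3.8)/2 = 3.45 m; q_3 = 0.74 × 0.92 × 3.45 = 2.349 m³/s
w_4 = (16.4 − 5.5)/2 = 5.45 m; q_4 = 0.83 × 1.30 × 5.45 = 5.881 m³/s
w_5 = (23.9 − 10.7)/2 = 6.6 m; q_5 = 0.81 × 1.10 × 6.6 = 5.881 m³/s
w_6 = (25.7 − 16.4)/2 = 4.65 m; q_6 = 0.62 × 0.64 × 4.65 = 1.845 m³/s
w_7 = (25.7 − 23.9)/2 = 0.9 m; q_7 = 0.55 × 0.26 × 0.9 = 0.1287 m³/s
Q = Σ qᵢ = 17.49 m³/s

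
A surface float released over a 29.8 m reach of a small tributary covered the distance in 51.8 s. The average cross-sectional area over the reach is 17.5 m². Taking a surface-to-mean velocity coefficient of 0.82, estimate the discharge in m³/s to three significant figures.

8.26 m³/s

v_surface = L / t̄ = 29.8 / 51.8 = 0.5753 m/s
v_mean = 0.82 × 0.5753 = 0.4717 m/s
Q = A × v_mean = 17.5 × 0.4717 = 8.255 m³/s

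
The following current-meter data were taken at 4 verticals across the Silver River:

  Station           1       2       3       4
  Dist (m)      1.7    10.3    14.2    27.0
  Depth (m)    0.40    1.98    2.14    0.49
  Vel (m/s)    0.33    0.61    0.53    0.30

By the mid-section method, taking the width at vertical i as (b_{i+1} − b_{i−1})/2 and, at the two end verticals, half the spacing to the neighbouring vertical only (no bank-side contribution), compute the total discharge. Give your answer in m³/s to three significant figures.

18.5 m³/s

w_1 = (10.3 − 1.7)/2 = 4.3 m; q_1 = 0.33 × 0.40 × 4.3 = 0.5676 m³/s
w_2 = (14.2 − 1.7)/2 = 6.25 m; q_2 = 0.61 × 1.98 × 6.25 = 7.549 m³/s
w_3 = (27.0 − 10.3)/2 = 8.35 m; q_3 = 0.53 × 2.14 × 8.35 = 9.471 m³/s
w_4 = (27.0 − 14.2)/2 = 6.4 m; q_4 = 0.30 × 0.49 × 6.4 = 0.9408 m³/s
Q = Σ qᵢ = 18.53 m³/s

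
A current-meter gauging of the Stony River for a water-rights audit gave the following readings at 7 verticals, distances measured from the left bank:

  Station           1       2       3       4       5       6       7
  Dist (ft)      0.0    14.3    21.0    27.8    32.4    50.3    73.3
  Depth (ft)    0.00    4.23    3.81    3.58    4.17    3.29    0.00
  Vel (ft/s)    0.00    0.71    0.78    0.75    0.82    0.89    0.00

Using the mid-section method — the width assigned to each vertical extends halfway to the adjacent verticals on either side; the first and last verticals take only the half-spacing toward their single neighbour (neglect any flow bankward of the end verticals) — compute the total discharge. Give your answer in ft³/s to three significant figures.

165 ft³/s

w_2 = (21.0 − 0.0)/2 = 10.5 ft; q_2 = 0.71 × 4.23 × 10.5 = 31.53 ft³/s
w_3 = (27.8 − 14.3)/2 = 6.75 ft; q_3 = 0.78 × 3.81 × 6.75 = 20.06 ft³/s
w_4 = (32.4 − 21.0)/2 = 5.7 ft; q_4 = 0.75 × 3.58 × 5.7 = 15.30 ft³/s
w_5 = (50.3 − 27.8)/2 = 11.25 ft; q_5 = 0.82 × 4.17 × 11.25 = 38.47 ft³/s
w_6 = (73.3 − 32.4)/2 = 20.45 ft; q_6 = 0.89 × 3.29 × 20.45 = 59.88 ft³/s
Stations 1, 7 contribute zero (depth or velocity is 0).
Q = Σ qᵢ = 165.2 ft³/s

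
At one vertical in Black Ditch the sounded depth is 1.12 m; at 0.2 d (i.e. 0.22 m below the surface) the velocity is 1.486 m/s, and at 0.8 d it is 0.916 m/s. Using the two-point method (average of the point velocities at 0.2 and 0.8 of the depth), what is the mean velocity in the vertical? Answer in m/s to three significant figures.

1.20 m/s

v̄ = (1.486 + 0.916) / 2 = 1.201 m/s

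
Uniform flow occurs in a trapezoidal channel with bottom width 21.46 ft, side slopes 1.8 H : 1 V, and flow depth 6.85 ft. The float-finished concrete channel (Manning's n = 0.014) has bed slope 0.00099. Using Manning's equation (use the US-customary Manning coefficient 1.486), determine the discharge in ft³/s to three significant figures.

A = (b + z·y)·y = (21.46 + 1.8×6.85)×6.85 = 231.5 ft²
P = b + 2y√(1+z²) = 21.46 + 2×6.85×√(1+1.8²) = 49.67 ft
R = A/P = 231.5/49.67 = 4.660 ft
Q = (1.486/n)·A·R^(2/3)·S^(1/2) = (1.486/0.014) × 231.5 × 4.660^(2/3) × 0.00099^(1/2) = 2157 ft³/s

2160 ft³/s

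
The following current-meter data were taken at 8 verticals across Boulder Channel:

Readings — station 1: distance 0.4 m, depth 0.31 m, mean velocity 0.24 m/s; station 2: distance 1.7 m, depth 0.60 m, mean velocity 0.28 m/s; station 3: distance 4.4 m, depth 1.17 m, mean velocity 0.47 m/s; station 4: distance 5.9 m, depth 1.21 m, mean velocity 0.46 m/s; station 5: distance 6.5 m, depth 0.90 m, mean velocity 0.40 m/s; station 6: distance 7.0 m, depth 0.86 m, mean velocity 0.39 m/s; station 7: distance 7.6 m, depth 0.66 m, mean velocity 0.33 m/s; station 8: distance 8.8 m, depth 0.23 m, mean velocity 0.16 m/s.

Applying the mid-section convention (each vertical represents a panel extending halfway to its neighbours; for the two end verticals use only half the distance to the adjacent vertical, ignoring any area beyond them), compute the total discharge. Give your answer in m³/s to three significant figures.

w_1 = (1.7 − 0.4)/2 = 0.65 m; q_1 = 0.24 × 0.31 × 0.65 = 0.04836 m³/s
w_2 = (4.4 − 0.4)/2 = 2 m; q_2 = 0.28 × 0.60 × 2 = 0.3360 m³/s
w_3 = (5.9 − 1.7)/2 = 2.1 m; q_3 = 0.47 × 1.17 × 2.1 = 1.155 m³/s
w_4 = (6.5 − 4.4)/2 = 1.05 m; q_4 = 0.46 × 1.21 × 1.05 = 0.5844 m³/s
w_5 = (7.0 − 5.9)/2 = 0.55 m; q_5 = 0.40 × 0.90 × 0.55 = 0.1980 m³/s
w_6 = (7.6 − 6.5)/2 = 0.55 m; q_6 = 0.39 × 0.86 × 0.55 = 0.1845 m³/s
w_7 = (8.8 − 7.0)/2 = 0.9 m; q_7 = 0.33 × 0.66 × 0.9 = 0.1960 m³/s
w_8 = (8.8 − 7.6)/2 = 0.6 m; q_8 = 0.16 × 0.23 × 0.6 = 0.02208 m³/s
Q = Σ qᵢ = 2.724 m³/s

2.72 m³/s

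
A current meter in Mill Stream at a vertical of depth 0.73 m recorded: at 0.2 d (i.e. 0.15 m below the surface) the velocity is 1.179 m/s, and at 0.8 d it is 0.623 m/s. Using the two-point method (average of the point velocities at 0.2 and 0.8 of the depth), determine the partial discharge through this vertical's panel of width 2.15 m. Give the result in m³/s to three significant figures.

1.41 m³/s

v̄ = (1.179 + 0.623) / 2 = 0.9010 m/s
q = v̄ × d × w = 0.9010 × 0.73 × 2.15 = 1.414 m³/s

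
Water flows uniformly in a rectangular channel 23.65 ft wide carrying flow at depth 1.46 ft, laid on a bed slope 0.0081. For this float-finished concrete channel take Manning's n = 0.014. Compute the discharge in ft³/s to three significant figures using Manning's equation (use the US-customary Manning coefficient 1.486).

393 ft³/s

A = b·y = 23.65 × 1.46 = 34.53 ft²
P = b + 2y = 23.65 + 2×1.46 = 26.57 ft
R = A/P = 34.53/26.57 = 1.300 ft
Q = (1.486/n)·A·R^(2/3)·S^(1/2) = (1.486/0.014) × 34.53 × 1.300^(2/3) × 0.0081^(1/2) = 392.8 ft³/s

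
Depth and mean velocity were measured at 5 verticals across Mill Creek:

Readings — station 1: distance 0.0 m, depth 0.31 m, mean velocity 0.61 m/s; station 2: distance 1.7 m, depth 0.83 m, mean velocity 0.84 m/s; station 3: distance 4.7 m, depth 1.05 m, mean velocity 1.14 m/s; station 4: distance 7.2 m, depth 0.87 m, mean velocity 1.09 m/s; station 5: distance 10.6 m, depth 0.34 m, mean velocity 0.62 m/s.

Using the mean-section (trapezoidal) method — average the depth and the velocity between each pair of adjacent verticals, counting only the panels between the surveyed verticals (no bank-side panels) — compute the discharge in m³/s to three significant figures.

7.93 m³/s

Panel 1-2: Δb = 1.7 m, d̄ = (0.31+0.83)/2 = 0.57, v̄ = (0.61+0.84)/2 = 0.725 → q = 1.7×0.57×0.725 = 0.7025 m³/s
Panel 2-3: Δb = 3 m, d̄ = (0.83+1.05)/2 = 0.94, v̄ = (0.84+1.14)/2 = 0.99 → q = 3×0.94×0.99 = 2.792 m³/s
Panel 3-4: Δb = 2.5 m, d̄ = (1.05+0.87)/2 = 0.96, v̄ = (1.14+1.09)/2 = 1.115 → q = 2.5×0.96×1.115 = 2.676 m³/s
Panel 4-5: Δb = 3.4 m, d̄ = (0.87+0.34)/2 = 0.605, v̄ = (1.09+0.62)/2 = 0.855 → q = 3.4×0.605×0.855 = 1.759 m³/s
Q = Σ q = 7.929 m³/s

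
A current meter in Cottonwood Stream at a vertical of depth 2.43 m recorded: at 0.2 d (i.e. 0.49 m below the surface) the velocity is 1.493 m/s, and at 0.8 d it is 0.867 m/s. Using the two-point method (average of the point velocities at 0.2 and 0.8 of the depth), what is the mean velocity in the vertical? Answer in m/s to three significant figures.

v̄ = (1.493 + 0.867) / 2 = 1.180 m/s

1.18 m/s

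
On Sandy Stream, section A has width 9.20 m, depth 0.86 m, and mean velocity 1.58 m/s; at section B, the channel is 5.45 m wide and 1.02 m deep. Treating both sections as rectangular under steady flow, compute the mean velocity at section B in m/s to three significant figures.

Q = A₁V₁ = (9.20×0.86) × 1.58 = 12.50 m³/s
A₂ = 5.45 × 1.02 = 5.559 m²
V₂ = Q/A₂ = 12.50/5.559 = 2.249 m/s

2.25 m/s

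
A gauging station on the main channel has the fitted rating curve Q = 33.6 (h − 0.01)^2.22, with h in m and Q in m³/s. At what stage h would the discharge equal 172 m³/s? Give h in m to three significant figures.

h − h₀ = (Q/C)^(1/b) = (172/33.6)^(1/2.22) = 2.087 m
h = 0.01 + 2.087 = 2.097 m

2.10 m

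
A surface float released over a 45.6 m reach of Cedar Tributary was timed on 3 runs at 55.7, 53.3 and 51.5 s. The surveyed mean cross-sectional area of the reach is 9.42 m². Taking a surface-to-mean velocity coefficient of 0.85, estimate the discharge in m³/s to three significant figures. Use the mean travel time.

6.82 m³/s

t̄ = (55.7 + 53.3 + 51.5) / 3 = 53.5 s
v_surface = L / t̄ = 45.6 / 53.5 = 0.8523 m/s
v_mean = 0.85 × 0.8523 = 0.7245 m/s
Q = A × v_mean = 9.42 × 0.7245 = 6.825 m³/s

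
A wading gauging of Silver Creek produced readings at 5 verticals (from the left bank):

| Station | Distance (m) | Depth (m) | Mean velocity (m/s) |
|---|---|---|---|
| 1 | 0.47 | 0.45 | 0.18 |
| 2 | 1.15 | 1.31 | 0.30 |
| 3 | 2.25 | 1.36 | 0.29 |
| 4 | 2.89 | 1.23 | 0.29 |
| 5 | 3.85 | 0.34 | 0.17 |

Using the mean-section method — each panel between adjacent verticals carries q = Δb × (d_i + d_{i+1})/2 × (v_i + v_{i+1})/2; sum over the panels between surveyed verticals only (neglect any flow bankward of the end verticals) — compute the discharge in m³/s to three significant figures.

Panel 1-2: Δb = 0.68 m, d̄ = (0.45+1.31)/2 = 0.88, v̄ = (0.18+0.30)/2 = 0.24 → q = 0.68×0.88×0.24 = 0.1436 m³/s
Panel 2-3: Δb = 1.1 m, d̄ = (1.31+1.36)/2 = 1.335, v̄ = (0.30+0.29)/2 = 0.295 → q = 1.1×1.335×0.295 = 0.4332 m³/s
Panel 3-4: Δb = 0.64 m, d̄ = (1.36+1.23)/2 = 1.295, v̄ = (0.29+0.29)/2 = 0.29 → q = 0.64×1.295×0.29 = 0.2404 m³/s
Panel 4-5: Δb = 0.96 m, d̄ = (1.23+0.34)/2 = 0.785, v̄ = (0.29+0.17)/2 = 0.23 → q = 0.96×0.785×0.23 = 0.1733 m³/s
Q = Σ q = 0.9905 m³/s

0.991 m³/s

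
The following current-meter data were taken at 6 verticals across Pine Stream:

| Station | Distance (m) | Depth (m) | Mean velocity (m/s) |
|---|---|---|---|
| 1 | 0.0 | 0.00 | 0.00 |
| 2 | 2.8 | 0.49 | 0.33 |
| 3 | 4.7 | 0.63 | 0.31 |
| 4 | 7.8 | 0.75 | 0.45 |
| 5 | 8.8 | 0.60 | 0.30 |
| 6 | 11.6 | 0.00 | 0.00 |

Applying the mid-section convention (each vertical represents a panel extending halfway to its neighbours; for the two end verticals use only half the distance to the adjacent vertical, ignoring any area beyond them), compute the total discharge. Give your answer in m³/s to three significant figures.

1.90 m³/s

w_2 = (4.7 − 0.0)/2 = 2.35 m; q_2 = 0.33 × 0.49 × 2.35 = 0.3800 m³/s
w_3 = (7.8 − 2.8)/2 = 2.5 m; q_3 = 0.31 × 0.63 × 2.5 = 0.4883 m³/s
w_4 = (8.8 − 4.7)/2 = 2.05 m; q_4 = 0.45 × 0.75 × 2.05 = 0.6919 m³/s
w_5 = (11.6 − 7.8)/2 = 1.9 m; q_5 = 0.30 × 0.60 × 1.9 = 0.3420 m³/s
Stations 1, 6 contribute zero (depth or velocity is 0).
Q = Σ qᵢ = 1.902 m³/s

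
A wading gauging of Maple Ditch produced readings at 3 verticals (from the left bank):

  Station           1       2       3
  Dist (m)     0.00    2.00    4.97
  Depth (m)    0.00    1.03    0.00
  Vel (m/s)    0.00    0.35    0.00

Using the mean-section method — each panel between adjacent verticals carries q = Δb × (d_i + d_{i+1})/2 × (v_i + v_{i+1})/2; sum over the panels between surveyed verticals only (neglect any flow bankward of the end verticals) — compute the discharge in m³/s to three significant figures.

0.448 m³/s

Panel 1-2: Δb = 2 m, d̄ = (0.00+1.03)/2 = 0.515, v̄ = (0.00+0.35)/2 = 0.175 → q = 2×0.515×0.175 = 0.1803 m³/s
Panel 2-3: Δb = 2.97 m, d̄ = (1.03+0.00)/2 = 0.515, v̄ = (0.35+0.00)/2 = 0.175 → q = 2.97×0.515×0.175 = 0.2677 m³/s
Q = Σ q = 0.4479 m³/s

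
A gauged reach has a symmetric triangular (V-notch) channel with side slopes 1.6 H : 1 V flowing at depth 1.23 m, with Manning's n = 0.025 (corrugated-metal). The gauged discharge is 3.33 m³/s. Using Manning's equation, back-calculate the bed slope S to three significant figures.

A = z·y² = 1.6×1.23² = 2.421 m²
P = 2y√(1+z²) = 2×1.23×√(1+1.6²) = 4.642 m
R = A/P = 2.421/4.642 = 0.5215 m
S = (Q·n / (1·A·R^(2/3)))² = (3.33×0.025 / (1×2.421×0.6479))² = 0.002818

0.00282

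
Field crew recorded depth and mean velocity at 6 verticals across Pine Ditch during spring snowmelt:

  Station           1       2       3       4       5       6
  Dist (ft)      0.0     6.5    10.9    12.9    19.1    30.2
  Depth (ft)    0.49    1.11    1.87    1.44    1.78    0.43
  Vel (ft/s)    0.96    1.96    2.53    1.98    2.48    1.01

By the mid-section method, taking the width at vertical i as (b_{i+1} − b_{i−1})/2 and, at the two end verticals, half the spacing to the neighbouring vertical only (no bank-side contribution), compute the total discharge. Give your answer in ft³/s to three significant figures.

80.8 ft³/s

w_1 = (6.5 − 0.0)/2 = 3.25 ft; q_1 = 0.96 × 0.49 × 3.25 = 1.529 ft³/s
w_2 = (10.9 − 0.0)/2 = 5.45 ft; q_2 = 1.96 × 1.11 × 5.45 = 11.86 ft³/s
w_3 = (12.9 − 6.5)/2 = 3.2 ft; q_3 = 2.53 × 1.87 × 3.2 = 15.14 ft³/s
w_4 = (19.1 − 10.9)/2 = 4.1 ft; q_4 = 1.98 × 1.44 × 4.1 = 11.69 ft³/s
w_5 = (30.2 − 12.9)/2 = 8.65 ft; q_5 = 2.48 × 1.78 × 8.65 = 38.18 ft³/s
w_6 = (30.2 − 19.1)/2 = 5.55 ft; q_6 = 1.01 × 0.43 × 5.55 = 2.410 ft³/s
Q = Σ qᵢ = 80.81 ft³/s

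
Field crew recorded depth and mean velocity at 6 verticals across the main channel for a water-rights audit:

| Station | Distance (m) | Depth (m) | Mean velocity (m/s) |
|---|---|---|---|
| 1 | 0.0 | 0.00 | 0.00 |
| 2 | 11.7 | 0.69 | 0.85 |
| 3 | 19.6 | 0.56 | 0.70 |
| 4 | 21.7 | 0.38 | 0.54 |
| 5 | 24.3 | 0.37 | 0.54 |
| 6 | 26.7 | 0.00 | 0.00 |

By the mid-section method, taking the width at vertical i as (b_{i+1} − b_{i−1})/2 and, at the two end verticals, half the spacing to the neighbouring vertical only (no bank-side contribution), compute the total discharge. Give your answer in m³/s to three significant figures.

8.69 m³/s

w_2 = (19.6 − 0.0)/2 = 9.8 m; q_2 = 0.85 × 0.69 × 9.8 = 5.748 m³/s
w_3 = (21.7 − 11.7)/2 = 5 m; q_3 = 0.70 × 0.56 × 5 = 1.960 m³/s
w_4 = (24.3 − 19.6)/2 = 2.35 m; q_4 = 0.54 × 0.38 × 2.35 = 0.4822 m³/s
w_5 = (26.7 − 21.7)/2 = 2.5 m; q_5 = 0.54 × 0.37 × 2.5 = 0.4995 m³/s
Stations 1, 6 contribute zero (depth or velocity is 0).
Q = Σ qᵢ = 8.689 m³/s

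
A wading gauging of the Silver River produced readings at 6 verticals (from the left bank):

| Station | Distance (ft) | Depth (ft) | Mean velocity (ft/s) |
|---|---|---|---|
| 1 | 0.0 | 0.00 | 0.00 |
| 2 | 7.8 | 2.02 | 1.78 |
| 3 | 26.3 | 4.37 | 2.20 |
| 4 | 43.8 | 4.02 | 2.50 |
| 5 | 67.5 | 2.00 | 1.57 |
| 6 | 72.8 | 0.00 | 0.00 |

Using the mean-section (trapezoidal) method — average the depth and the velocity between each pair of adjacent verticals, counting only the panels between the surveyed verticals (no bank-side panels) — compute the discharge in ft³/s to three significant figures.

Panel 1-2: Δb = 7.8 ft, d̄ = (0.00+2.02)/2 = 1.01, v̄ = (0.00+1.78)/2 = 0.89 → q = 7.8×1.01×0.89 = 7.011 ft³/s
Panel 2-3: Δb = 18.5 ft, d̄ = (2.02+4.37)/2 = 3.195, v̄ = (1.78+2.20)/2 = 1.99 → q = 18.5×3.195×1.99 = 117.6 ft³/s
Panel 3-4: Δb = 17.5 ft, d̄ = (4.37+4.02)/2 = 4.195, v̄ = (2.20+2.50)/2 = 2.35 → q = 17.5×4.195×2.35 = 172.5 ft³/s
Panel 4-5: Δb = 23.7 ft, d̄ = (4.02+2.00)/2 = 3.01, v̄ = (2.50+1.57)/2 = 2.035 → q = 23.7×3.01×2.035 = 145.2 ft³/s
Panel 5-6: Δb = 5.3 ft, d̄ = (2.00+0.00)/2 = 1, v̄ = (1.57+0.00)/2 = 0.785 → q = 5.3×1×0.785 = 4.161 ft³/s
Q = Σ q = 446.5 ft³/s

446 ft³/s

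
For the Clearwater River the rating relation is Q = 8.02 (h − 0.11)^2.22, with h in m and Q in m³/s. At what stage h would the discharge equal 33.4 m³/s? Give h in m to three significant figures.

h − h₀ = (Q/C)^(1/b) = (33.4/8.02)^(1/2.22) = 1.901 m
h = 0.11 + 1.901 = 2.011 m

2.01 m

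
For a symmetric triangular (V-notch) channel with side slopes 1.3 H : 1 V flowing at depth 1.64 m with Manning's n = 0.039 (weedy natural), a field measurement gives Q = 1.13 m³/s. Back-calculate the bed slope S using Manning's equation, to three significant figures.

A = z·y² = 1.3×1.64² = 3.496 m²
P = 2y√(1+z²) = 2×1.64×√(1+1.3²) = 5.380 m
R = A/P = 3.496/5.380 = 0.6500 m
S = (Q·n / (1·A·R^(2/3)))² = (1.13×0.039 / (1×3.496×0.7503))² = 0.0002822

0.000282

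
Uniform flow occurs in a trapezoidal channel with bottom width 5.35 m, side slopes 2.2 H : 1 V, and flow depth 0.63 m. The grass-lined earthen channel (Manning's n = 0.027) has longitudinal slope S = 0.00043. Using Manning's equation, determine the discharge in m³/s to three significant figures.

2.07 m³/s

A = (b + z·y)·y = (5.35 + 2.2×0.63)×0.63 = 4.244 m²
P = b + 2y√(1+z²) = 5.35 + 2×0.63×√(1+2.2²) = 8.395 m
R = A/P = 4.244/8.395 = 0.5055 m
Q = (1/n)·A·R^(2/3)·S^(1/2) = (1/0.027) × 4.244 × 0.5055^(2/3) × 0.00043^(1/2) = 2.068 m³/s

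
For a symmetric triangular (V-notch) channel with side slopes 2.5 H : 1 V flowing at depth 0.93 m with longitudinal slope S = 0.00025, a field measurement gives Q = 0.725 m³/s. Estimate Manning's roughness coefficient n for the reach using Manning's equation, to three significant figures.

0.0269

A = z·y² = 2.5×0.93² = 2.162 m²
P = 2y√(1+z²) = 2×0.93×√(1+2.5²) = 5.008 m
R = A/P = 2.162/5.008 = 0.4317 m
n = (1/Q)·A·R^(2/3)·S^(1/2) = (1/0.725) × 2.162 × 0.5712 × 0.01581 = 0.02694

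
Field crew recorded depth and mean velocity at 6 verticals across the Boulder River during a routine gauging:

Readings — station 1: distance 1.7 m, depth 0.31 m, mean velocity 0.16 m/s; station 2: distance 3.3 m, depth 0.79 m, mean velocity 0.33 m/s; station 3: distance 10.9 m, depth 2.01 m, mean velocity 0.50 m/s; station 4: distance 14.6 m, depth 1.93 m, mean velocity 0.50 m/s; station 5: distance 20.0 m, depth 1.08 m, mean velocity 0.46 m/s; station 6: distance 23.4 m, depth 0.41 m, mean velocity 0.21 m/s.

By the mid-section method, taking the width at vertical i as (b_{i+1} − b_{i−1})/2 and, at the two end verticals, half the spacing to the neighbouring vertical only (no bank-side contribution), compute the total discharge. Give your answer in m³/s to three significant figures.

13.6 m³/s

w_1 = (3.3 − 1.7)/2 = 0.8 m; q_1 = 0.16 × 0.31 × 0.8 = 0.03968 m³/s
w_2 = (10.9 − 1.7)/2 = 4.6 m; q_2 = 0.33 × 0.79 × 4.6 = 1.199 m³/s
w_3 = (14.6 − 3.3)/2 = 5.65 m; q_3 = 0.50 × 2.01 × 5.65 = 5.678 m³/s
w_4 = (20.0 − 10.9)/2 = 4.55 m; q_4 = 0.50 × 1.93 × 4.55 = 4.391 m³/s
w_5 = (23.4 − 14.6)/2 = 4.4 m; q_5 = 0.46 × 1.08 × 4.4 = 2.186 m³/s
w_6 = (23.4 − 20.0)/2 = 1.7 m; q_6 = 0.21 × 0.41 × 1.7 = 0.1464 m³/s
Q = Σ qᵢ = 13.64 m³/s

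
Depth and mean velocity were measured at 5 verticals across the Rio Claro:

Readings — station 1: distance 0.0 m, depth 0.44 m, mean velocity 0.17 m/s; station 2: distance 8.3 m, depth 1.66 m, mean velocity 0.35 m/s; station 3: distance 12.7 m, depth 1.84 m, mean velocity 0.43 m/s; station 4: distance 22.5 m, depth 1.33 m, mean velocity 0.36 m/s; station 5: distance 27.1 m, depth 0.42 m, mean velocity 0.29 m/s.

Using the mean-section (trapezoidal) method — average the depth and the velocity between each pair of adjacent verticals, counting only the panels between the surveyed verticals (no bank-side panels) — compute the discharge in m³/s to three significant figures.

Panel 1-2: Δb = 8.3 m, d̄ = (0.44+1.66)/2 = 1.05, v̄ = (0.17+0.35)/2 = 0.26 → q = 8.3×1.05×0.26 = 2.266 m³/s
Panel 2-3: Δb = 4.4 m, d̄ = (1.66+1.84)/2 = 1.75, v̄ = (0.35+0.43)/2 = 0.39 → q = 4.4×1.75×0.39 = 3.003 m³/s
Panel 3-4: Δb = 9.8 m, d̄ = (1.84+1.33)/2 = 1.585, v̄ = (0.43+0.36)/2 = 0.395 → q = 9.8×1.585×0.395 = 6.136 m³/s
Panel 4-5: Δb = 4.6 m, d̄ = (1.33+0.42)/2 = 0.875, v̄ = (0.36+0.29)/2 = 0.325 → q = 4.6×0.875×0.325 = 1.308 m³/s
Q = Σ q = 12.71 m³/s

12.7 m³/s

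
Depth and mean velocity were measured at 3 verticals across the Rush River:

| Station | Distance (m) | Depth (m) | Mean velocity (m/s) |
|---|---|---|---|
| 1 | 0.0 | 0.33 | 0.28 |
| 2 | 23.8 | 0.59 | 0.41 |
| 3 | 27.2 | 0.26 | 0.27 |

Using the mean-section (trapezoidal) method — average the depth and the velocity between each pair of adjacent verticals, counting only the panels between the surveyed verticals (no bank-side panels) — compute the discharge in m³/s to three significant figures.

4.27 m³/s

Panel 1-2: Δb = 23.8 m, d̄ = (0.33+0.59)/2 = 0.46, v̄ = (0.28+0.41)/2 = 0.345 → q = 23.8×0.46×0.345 = 3.777 m³/s
Panel 2-3: Δb = 3.4 m, d̄ = (0.59+0.26)/2 = 0.425, v̄ = (0.41+0.27)/2 = 0.34 → q = 3.4×0.425×0.34 = 0.4913 m³/s
Q = Σ q = 4.268 m³/s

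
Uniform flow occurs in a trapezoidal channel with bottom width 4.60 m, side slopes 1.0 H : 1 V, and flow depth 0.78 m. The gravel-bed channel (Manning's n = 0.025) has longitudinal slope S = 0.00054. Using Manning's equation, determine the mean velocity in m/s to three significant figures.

A = (b + z·y)·y = (4.60 + 1.0×0.78)×0.78 = 4.196 m²
P = b + 2y√(1+z²) = 4.60 + 2×0.78×√(1+1.0²) = 6.806 m
R = A/P = 4.196/6.806 = 0.6166 m
Q = (1/n)·A·R^(2/3)·S^(1/2) = (1/0.025) × 4.196 × 0.6166^(2/3) × 0.00054^(1/2) = 2.826 m³/s
V = Q/A = 2.826/4.196 = 0.6733 m/s

0.673 m/s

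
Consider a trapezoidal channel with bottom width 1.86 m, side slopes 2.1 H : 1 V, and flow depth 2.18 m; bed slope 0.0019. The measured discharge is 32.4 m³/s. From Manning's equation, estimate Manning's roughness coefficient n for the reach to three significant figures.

0.0210

A = (b + z·y)·y = (1.86 + 2.1×2.18)×2.18 = 14.03 m²
P = b + 2y√(1+z²) = 1.86 + 2×2.18×√(1+2.1²) = 12.00 m
R = A/P = 14.03/12.00 = 1.169 m
n = (1/Q)·A·R^(2/3)·S^(1/2) = (1/32.4) × 14.03 × 1.110 × 0.04359 = 0.02096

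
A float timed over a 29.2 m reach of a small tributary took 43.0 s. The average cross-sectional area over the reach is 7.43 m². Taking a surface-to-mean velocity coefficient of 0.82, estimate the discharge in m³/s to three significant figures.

4.14 m³/s

v_surface = L / t̄ = 29.2 / 43 = 0.6791 m/s
v_mean = 0.82 × 0.6791 = 0.5568 m/s
Q = A × v_mean = 7.43 × 0.5568 = 4.137 m³/s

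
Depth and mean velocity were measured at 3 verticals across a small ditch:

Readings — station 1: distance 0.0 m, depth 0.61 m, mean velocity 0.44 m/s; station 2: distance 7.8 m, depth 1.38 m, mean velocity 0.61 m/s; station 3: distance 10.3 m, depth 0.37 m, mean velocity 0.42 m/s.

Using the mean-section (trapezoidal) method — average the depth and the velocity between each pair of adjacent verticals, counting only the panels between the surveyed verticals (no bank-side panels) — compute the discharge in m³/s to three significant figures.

5.20 m³/s

Panel 1-2: Δb = 7.8 m, d̄ = (0.61+1.38)/2 = 0.995, v̄ = (0.44+0.61)/2 = 0.525 → q = 7.8×0.995×0.525 = 4.075 m³/s
Panel 2-3: Δb = 2.5 m, d̄ = (1.38+0.37)/2 = 0.875, v̄ = (0.61+0.42)/2 = 0.515 → q = 2.5×0.875×0.515 = 1.127 m³/s
Q = Σ q = 5.201 m³/s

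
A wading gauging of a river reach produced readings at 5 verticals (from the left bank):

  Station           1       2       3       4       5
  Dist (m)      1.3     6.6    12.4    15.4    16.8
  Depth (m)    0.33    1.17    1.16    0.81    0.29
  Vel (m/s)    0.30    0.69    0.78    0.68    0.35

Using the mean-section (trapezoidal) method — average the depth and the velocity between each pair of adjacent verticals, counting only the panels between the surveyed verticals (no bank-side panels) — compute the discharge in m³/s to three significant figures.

Panel 1-2: Δb = 5.3 m, d̄ = (0.33+1.17)/2 = 0.75, v̄ = (0.30+0.69)/2 = 0.495 → q = 5.3×0.75×0.495 = 1.968 m³/s
Panel 2-3: Δb = 5.8 m, d̄ = (1.17+1.16)/2 = 1.165, v̄ = (0.69+0.78)/2 = 0.735 → q = 5.8×1.165×0.735 = 4.966 m³/s
Panel 3-4: Δb = 3 m, d̄ = (1.16+0.81)/2 = 0.985, v̄ = (0.78+0.68)/2 = 0.73 → q = 3×0.985×0.73 = 2.157 m³/s
Panel 4-5: Δb = 1.4 m, d̄ = (0.81+0.29)/2 = 0.55, v̄ = (0.68+0.35)/2 = 0.515 → q = 1.4×0.55×0.515 = 0.3966 m³/s
Q = Σ q = 9.488 m³/s

9.49 m³/s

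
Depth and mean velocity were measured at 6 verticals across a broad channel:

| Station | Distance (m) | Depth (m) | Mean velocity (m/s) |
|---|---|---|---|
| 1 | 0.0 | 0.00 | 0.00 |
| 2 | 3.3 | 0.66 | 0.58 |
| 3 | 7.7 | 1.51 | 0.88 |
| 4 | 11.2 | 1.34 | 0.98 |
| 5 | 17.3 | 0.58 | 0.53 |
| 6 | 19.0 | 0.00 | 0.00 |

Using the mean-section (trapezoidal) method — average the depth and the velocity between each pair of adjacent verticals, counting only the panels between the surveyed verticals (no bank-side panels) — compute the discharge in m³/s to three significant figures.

13.0 m³/s

Panel 1-2: Δb = 3.3 m, d̄ = (0.00+0.66)/2 = 0.33, v̄ = (0.00+0.58)/2 = 0.29 → q = 3.3×0.33×0.29 = 0.3158 m³/s
Panel 2-3: Δb = 4.4 m, d̄ = (0.66+1.51)/2 = 1.085, v̄ = (0.58+0.88)/2 = 0.73 → q = 4.4×1.085×0.73 = 3.485 m³/s
Panel 3-4: Δb = 3.5 m, d̄ = (1.51+1.34)/2 = 1.425, v̄ = (0.88+0.98)/2 = 0.93 → q = 3.5×1.425×0.93 = 4.638 m³/s
Panel 4-5: Δb = 6.1 m, d̄ = (1.34+0.58)/2 = 0.96, v̄ = (0.98+0.53)/2 = 0.755 → q = 6.1×0.96×0.755 = 4.421 m³/s
Panel 5-6: Δb = 1.7 m, d̄ = (0.58+0.00)/2 = 0.29, v̄ = (0.53+0.00)/2 = 0.265 → q = 1.7×0.29×0.265 = 0.1306 m³/s
Q = Σ q = 12.99 m³/s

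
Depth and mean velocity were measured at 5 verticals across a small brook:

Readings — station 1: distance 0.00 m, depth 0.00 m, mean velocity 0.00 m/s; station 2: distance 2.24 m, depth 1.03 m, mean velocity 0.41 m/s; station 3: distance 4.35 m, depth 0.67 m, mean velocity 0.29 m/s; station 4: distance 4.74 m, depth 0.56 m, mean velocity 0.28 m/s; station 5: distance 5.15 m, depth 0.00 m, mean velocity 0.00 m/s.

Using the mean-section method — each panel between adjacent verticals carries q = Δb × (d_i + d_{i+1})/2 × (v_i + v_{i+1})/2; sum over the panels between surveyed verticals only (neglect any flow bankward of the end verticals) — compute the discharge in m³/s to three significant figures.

Panel 1-2: Δb = 2.24 m, d̄ = (0.00+1.03)/2 = 0.515, v̄ = (0.00+0.41)/2 = 0.205 → q = 2.24×0.515×0.205 = 0.2365 m³/s
Panel 2-3: Δb = 2.11 m, d̄ = (1.03+0.67)/2 = 0.85, v̄ = (0.41+0.29)/2 = 0.35 → q = 2.11×0.85×0.35 = 0.6277 m³/s
Panel 3-4: Δb = 0.39 m, d̄ = (0.67+0.56)/2 = 0.615, v̄ = (0.29+0.28)/2 = 0.285 → q = 0.39×0.615×0.285 = 0.06836 m³/s
Panel 4-5: Δb = 0.41 m, d̄ = (0.56+0.00)/2 = 0.28, v̄ = (0.28+0.00)/2 = 0.14 → q = 0.41×0.28×0.14 = 0.01607 m³/s
Q = Σ q = 0.9486 m³/s

0.949 m³/s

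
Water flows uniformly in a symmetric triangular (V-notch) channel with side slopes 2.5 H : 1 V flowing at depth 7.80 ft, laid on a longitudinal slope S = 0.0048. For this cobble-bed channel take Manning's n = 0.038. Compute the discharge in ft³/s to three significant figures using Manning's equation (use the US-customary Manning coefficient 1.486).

A = z·y² = 2.5×7.80² = 152.1 ft²
P = 2y√(1+z²) = 2×7.80×√(1+2.5²) = 42.00 ft
R = A/P = 152.1/42.00 = 3.621 ft
Q = (1.486/n)·A·R^(2/3)·S^(1/2) = (1.486/0.038) × 152.1 × 3.621^(2/3) × 0.0048^(1/2) = 971.7 ft³/s

972 ft³/s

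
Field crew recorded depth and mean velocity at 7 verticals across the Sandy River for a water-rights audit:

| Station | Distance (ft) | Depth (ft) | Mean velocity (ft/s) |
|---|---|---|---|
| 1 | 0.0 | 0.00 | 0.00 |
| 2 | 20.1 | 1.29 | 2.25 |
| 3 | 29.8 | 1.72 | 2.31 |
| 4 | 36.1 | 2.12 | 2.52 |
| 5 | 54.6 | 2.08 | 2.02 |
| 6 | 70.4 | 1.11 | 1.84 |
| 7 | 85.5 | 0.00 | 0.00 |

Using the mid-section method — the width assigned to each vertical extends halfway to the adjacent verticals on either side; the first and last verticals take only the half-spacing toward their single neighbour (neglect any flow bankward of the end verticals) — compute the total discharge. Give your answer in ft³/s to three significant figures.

w_2 = (29.8 − 0.0)/2 = 14.9 ft; q_2 = 2.25 × 1.29 × 14.9 = 43.25 ft³/s
w_3 = (36.1 − 20.1)/2 = 8 ft; q_3 = 2.31 × 1.72 × 8 = 31.79 ft³/s
w_4 = (54.6 − 29.8)/2 = 12.4 ft; q_4 = 2.52 × 2.12 × 12.4 = 66.25 ft³/s
w_5 = (70.4 − 36.1)/2 = 17.15 ft; q_5 = 2.02 × 2.08 × 17.15 = 72.06 ft³/s
w_6 = (85.5 − 54.6)/2 = 15.45 ft; q_6 = 1.84 × 1.11 × 15.45 = 31.56 ft³/s
Stations 1, 7 contribute zero (depth or velocity is 0).
Q = Σ qᵢ = 244.9 ft³/s

245 ft³/s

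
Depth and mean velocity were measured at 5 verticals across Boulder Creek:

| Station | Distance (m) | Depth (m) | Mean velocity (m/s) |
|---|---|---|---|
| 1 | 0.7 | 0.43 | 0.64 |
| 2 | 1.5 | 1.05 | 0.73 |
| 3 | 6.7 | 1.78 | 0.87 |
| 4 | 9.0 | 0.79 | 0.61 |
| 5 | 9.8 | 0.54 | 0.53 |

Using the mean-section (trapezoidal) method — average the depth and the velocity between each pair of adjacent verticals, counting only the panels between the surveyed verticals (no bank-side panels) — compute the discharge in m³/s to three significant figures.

8.78 m³/s

Panel 1-2: Δb = 0.8 m, d̄ = (0.43+1.05)/2 = 0.74, v̄ = (0.64+0.73)/2 = 0.685 → q = 0.8×0.74×0.685 = 0.4055 m³/s
Panel 2-3: Δb = 5.2 m, d̄ = (1.05+1.78)/2 = 1.415, v̄ = (0.73+0.87)/2 = 0.8 → q = 5.2×1.415×0.8 = 5.886 m³/s
Panel 3-4: Δb = 2.3 m, d̄ = (1.78+0.79)/2 = 1.285, v̄ = (0.87+0.61)/2 = 0.74 → q = 2.3×1.285×0.74 = 2.187 m³/s
Panel 4-5: Δb = 0.8 m, d̄ = (0.79+0.54)/2 = 0.665, v̄ = (0.61+0.53)/2 = 0.57 → q = 0.8×0.665×0.57 = 0.3032 m³/s
Q = Σ q = 8.782 m³/s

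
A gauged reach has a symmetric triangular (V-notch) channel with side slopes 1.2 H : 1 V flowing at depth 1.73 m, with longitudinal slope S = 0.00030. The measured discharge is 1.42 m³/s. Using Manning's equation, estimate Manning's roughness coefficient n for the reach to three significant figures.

0.0334

A = z·y² = 1.2×1.73² = 3.591 m²
P = 2y√(1+z²) = 2×1.73×√(1+1.2²) = 5.405 m
R = A/P = 3.591/5.405 = 0.6645 m
n = (1/Q)·A·R^(2/3)·S^(1/2) = (1/1.42) × 3.591 × 0.7615 × 0.01732 = 0.03336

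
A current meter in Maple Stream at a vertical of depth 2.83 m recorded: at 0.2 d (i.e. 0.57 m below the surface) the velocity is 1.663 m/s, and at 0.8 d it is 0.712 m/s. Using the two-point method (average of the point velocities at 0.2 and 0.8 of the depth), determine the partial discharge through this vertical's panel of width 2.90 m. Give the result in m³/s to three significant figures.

9.75 m³/s

v̄ = (1.663 + 0.712) / 2 = 1.188 m/s
q = v̄ × d × w = 1.188 × 2.83 × 2.90 = 9.746 m³/s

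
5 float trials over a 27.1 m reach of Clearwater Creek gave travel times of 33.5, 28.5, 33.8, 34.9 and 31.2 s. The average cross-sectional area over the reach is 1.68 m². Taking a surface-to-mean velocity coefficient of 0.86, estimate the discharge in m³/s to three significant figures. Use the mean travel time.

t̄ = (33.5 + 28.5 + 33.8 + 34.9 + 31.2) / 5 = 32.38 s
v_surface = L / t̄ = 27.1 / 32.38 = 0.8369 m/s
v_mean = 0.86 × 0.8369 = 0.7198 m/s
Q = A × v_mean = 1.68 × 0.7198 = 1.209 m³/s

1.21 m³/s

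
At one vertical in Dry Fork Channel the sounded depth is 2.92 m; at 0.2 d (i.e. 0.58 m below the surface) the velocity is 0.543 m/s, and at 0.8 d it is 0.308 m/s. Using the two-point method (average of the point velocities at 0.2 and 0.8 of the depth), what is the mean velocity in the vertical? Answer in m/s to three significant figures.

v̄ = (0.543 + 0.308) / 2 = 0.4255 m/s

0.426 m/s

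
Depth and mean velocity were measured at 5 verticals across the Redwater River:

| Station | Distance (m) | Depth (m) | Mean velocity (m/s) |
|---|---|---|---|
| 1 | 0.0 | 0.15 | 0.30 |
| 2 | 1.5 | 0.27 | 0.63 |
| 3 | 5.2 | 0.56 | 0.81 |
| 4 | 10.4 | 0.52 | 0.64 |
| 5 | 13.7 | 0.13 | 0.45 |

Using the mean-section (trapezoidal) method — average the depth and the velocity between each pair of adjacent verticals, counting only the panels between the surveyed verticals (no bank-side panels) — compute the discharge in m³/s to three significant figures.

3.87 m³/s

Panel 1-2: Δb = 1.5 m, d̄ = (0.15+0.27)/2 = 0.21, v̄ = (0.30+0.63)/2 = 0.465 → q = 1.5×0.21×0.465 = 0.1465 m³/s
Panel 2-3: Δb = 3.7 m, d̄ = (0.27+0.56)/2 = 0.415, v̄ = (0.63+0.81)/2 = 0.72 → q = 3.7×0.415×0.72 = 1.106 m³/s
Panel 3-4: Δb = 5.2 m, d̄ = (0.56+0.52)/2 = 0.54, v̄ = (0.81+0.64)/2 = 0.725 → q = 5.2×0.54×0.725 = 2.036 m³/s
Panel 4-5: Δb = 3.3 m, d̄ = (0.52+0.13)/2 = 0.325, v̄ = (0.64+0.45)/2 = 0.545 → q = 3.3×0.325×0.545 = 0.5845 m³/s
Q = Σ q = 3.872 m³/s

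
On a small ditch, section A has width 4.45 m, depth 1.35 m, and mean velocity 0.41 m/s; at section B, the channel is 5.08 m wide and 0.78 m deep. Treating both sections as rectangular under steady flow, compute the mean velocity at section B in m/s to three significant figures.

0.622 m/s

Q = A₁V₁ = (4.45×1.35) × 0.41 = 2.463 m³/s
A₂ = 5.08 × 0.78 = 3.962 m²
V₂ = Q/A₂ = 2.463/3.962 = 0.6216 m/s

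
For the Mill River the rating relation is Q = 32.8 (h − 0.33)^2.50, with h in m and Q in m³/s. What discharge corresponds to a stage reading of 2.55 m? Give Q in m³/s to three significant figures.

Q = 32.8 × (2.55 − 0.33)^2.50 = 32.8 × 2.22^2.50 = 240.9 m³/s

241 m³/s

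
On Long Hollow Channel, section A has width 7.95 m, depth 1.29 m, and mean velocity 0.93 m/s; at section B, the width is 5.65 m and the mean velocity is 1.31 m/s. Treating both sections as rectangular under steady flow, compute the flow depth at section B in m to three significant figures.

Q = A₁V₁ = (7.95×1.29) × 0.93 = 9.538 m³/s
d₂ = Q/(b₂ V₂) = 9.538/(5.65×1.31) = 1.289 m

1.29 m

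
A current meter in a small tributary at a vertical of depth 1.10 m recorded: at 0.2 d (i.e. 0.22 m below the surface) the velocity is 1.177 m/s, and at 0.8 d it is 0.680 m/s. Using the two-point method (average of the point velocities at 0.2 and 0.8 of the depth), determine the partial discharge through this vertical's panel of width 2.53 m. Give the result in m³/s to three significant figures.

v̄ = (1.177 + 0.680) / 2 = 0.9285 m/s
q = v̄ × d × w = 0.9285 × 1.10 × 2.53 = 2.584 m³/s

2.58 m³/s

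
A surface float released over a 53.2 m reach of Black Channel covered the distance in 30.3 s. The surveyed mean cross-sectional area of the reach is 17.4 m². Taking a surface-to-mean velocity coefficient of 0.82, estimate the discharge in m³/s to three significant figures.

v_surface = L / t̄ = 53.2 / 30.3 = 1.756 m/s
v_mean = 0.82 × 1.756 = 1.440 m/s
Q = A × v_mean = 17.4 × 1.440 = 25.05 m³/s

25.1 m³/s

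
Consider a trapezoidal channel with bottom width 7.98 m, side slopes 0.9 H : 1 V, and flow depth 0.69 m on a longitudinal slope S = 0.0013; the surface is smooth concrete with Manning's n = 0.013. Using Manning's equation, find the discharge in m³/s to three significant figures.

11.8 m³/s

A = (b + z·y)·y = (7.98 + 0.9×0.69)×0.69 = 5.935 m²
P = b + 2y√(1+z²) = 7.98 + 2×0.69×√(1+0.9²) = 9.837 m
R = A/P = 5.935/9.837 = 0.6033 m
Q = (1/n)·A·R^(2/3)·S^(1/2) = (1/0.013) × 5.935 × 0.6033^(2/3) × 0.0013^(1/2) = 11.75 m³/s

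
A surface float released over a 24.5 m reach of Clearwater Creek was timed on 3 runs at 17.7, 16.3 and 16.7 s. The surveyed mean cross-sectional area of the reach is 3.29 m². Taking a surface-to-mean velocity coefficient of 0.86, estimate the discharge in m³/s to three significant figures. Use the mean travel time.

4.10 m³/s

t̄ = (17.7 + 16.3 + 16.7) / 3 = 16.9 s
v_surface = L / t̄ = 24.5 / 16.9 = 1.450 m/s
v_mean = 0.86 × 1.450 = 1.247 m/s
Q = A × v_mean = 3.29 × 1.247 = 4.102 m³/s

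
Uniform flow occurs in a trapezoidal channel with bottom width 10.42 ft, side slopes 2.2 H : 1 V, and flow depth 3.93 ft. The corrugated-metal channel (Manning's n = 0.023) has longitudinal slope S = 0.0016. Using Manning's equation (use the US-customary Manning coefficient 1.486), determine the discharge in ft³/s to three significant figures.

361 ft³/s

A = (b + z·y)·y = (10.42 + 2.2×3.93)×3.93 = 74.93 ft²
P = b + 2y√(1+z²) = 10.42 + 2×3.93×√(1+2.2²) = 29.41 ft
R = A/P = 74.93/29.41 = 2.547 ft
Q = (1.486/n)·A·R^(2/3)·S^(1/2) = (1.486/0.023) × 74.93 × 2.547^(2/3) × 0.0016^(1/2) = 361.2 ft³/s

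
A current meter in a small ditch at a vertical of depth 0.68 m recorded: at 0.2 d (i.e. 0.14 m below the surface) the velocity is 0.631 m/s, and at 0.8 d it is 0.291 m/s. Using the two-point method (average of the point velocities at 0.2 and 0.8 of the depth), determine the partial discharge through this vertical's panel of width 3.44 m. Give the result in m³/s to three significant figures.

1.08 m³/s

v̄ = (0.631 + 0.291) / 2 = 0.4610 m/s
q = v̄ × d × w = 0.4610 × 0.68 × 3.44 = 1.078 m³/s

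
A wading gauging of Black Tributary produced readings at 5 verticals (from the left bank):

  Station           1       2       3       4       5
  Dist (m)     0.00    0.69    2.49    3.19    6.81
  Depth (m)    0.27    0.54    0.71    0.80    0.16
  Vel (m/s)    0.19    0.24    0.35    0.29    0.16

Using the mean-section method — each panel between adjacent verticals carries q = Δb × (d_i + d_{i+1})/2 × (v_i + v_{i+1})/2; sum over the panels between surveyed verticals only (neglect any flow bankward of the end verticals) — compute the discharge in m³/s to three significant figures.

Panel 1-2: Δb = 0.69 m, d̄ = (0.27+0.54)/2 = 0.405, v̄ = (0.19+0.24)/2 = 0.215 → q = 0.69×0.405×0.215 = 0.06008 m³/s
Panel 2-3: Δb = 1.8 m, d̄ = (0.54+0.71)/2 = 0.625, v̄ = (0.24+0.35)/2 = 0.295 → q = 1.8×0.625×0.295 = 0.3319 m³/s
Panel 3-4: Δb = 0.7 m, d̄ = (0.71+0.80)/2 = 0.755, v̄ = (0.35+0.29)/2 = 0.32 → q = 0.7×0.755×0.32 = 0.1691 m³/s
Panel 4-5: Δb = 3.62 m, d̄ = (0.80+0.16)/2 = 0.48, v̄ = (0.29+0.16)/2 = 0.225 → q = 3.62×0.48×0.225 = 0.3910 m³/s
Q = Σ q = 0.9520 m³/s

0.952 m³/s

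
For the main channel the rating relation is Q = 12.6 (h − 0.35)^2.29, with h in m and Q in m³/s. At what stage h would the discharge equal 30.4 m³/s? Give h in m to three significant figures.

1.82 m

h − h₀ = (Q/C)^(1/b) = (30.4/12.6)^(1/2.29) = 1.469 m
h = 0.35 + 1.469 = 1.819 m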